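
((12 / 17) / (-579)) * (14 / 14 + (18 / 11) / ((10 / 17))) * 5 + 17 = 16.98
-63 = -63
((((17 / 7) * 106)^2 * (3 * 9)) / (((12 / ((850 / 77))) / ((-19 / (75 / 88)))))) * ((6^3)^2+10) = -587345868744864 / 343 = -1712378626078.32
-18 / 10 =-9 / 5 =-1.80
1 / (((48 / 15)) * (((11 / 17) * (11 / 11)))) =85 / 176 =0.48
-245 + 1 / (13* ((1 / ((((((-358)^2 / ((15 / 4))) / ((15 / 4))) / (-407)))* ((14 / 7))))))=-295767623 / 1190475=-248.45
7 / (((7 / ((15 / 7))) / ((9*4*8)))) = 4320 / 7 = 617.14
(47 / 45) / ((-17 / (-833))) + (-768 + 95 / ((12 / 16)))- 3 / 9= -590.49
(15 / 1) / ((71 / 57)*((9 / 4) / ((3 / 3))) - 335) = -1140 / 25247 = -0.05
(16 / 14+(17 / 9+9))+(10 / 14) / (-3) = 743 / 63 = 11.79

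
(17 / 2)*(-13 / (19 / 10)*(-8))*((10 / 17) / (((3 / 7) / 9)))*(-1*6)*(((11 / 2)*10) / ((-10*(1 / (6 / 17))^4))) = 4670265600 / 1586899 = 2943.01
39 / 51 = 13 / 17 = 0.76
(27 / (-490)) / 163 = -0.00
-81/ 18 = -9/ 2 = -4.50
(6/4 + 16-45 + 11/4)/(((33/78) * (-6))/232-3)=8294/1009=8.22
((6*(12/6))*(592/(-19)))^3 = -358516260864/6859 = -52269465.06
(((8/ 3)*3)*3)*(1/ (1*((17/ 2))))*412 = 19776/ 17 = 1163.29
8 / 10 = 4 / 5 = 0.80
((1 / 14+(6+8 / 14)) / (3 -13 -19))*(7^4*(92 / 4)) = -733677 / 58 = -12649.60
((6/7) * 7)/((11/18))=108/11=9.82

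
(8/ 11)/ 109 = 8/ 1199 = 0.01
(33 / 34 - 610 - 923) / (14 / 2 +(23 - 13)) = -52089 / 578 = -90.12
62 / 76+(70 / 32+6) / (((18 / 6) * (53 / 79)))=236063 / 48336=4.88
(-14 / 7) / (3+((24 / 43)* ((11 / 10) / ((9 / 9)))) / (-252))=-4515 / 6767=-0.67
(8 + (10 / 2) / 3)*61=1769 / 3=589.67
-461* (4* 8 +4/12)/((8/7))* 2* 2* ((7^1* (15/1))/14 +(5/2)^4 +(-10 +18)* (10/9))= -2499456715/864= -2892889.72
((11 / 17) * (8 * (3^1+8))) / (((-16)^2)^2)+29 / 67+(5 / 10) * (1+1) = 13377451 / 9330688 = 1.43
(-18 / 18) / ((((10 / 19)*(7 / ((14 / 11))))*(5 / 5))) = -0.35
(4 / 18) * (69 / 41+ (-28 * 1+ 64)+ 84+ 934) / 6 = 43283 / 1107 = 39.10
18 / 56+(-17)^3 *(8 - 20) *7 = 11555385 / 28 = 412692.32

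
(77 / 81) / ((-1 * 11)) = -7 / 81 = -0.09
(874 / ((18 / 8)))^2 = 12222016 / 81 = 150889.09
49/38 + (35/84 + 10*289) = 659309/228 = 2891.71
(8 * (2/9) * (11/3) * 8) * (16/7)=22528/189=119.20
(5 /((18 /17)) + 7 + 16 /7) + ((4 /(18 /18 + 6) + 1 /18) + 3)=1111 /63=17.63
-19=-19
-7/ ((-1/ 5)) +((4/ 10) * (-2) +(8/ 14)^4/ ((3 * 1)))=1232993/ 36015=34.24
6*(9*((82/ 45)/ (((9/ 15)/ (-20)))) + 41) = -3034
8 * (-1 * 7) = -56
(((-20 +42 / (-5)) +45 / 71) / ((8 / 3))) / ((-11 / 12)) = 88713 / 7810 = 11.36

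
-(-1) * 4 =4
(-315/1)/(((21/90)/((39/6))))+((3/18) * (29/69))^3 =-622655934211/70957944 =-8775.00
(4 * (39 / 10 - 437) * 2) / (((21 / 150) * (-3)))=173240 / 21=8249.52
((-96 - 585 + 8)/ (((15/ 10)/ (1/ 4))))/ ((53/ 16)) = -5384/ 159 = -33.86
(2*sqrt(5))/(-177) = -2*sqrt(5)/177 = -0.03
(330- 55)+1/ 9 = 2476/ 9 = 275.11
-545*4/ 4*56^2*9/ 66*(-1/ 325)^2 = -512736/ 232375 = -2.21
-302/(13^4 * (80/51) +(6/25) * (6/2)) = -192525/28561459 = -0.01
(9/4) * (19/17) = 171/68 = 2.51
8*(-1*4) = -32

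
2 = 2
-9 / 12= -3 / 4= -0.75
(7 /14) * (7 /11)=7 /22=0.32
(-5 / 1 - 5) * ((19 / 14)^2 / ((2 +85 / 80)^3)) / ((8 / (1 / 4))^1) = -115520 / 5764801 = -0.02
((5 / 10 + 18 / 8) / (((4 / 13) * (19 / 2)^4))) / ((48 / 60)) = 715 / 521284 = 0.00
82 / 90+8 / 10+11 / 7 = 1034 / 315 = 3.28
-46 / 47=-0.98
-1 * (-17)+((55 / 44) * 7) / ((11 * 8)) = 6019 / 352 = 17.10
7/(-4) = -7/4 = -1.75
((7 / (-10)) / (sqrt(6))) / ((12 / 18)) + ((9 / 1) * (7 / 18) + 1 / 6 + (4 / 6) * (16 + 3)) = 49 / 3 - 7 * sqrt(6) / 40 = 15.90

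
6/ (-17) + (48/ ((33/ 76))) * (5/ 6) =51482/ 561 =91.77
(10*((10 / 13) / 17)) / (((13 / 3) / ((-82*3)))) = -73800 / 2873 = -25.69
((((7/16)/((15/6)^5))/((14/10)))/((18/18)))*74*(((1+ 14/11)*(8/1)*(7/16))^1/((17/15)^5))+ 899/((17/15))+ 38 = 12998322011/15618427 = 832.24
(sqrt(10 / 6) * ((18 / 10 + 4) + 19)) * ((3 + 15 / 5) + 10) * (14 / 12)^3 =85064 * sqrt(15) / 405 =813.46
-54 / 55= -0.98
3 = 3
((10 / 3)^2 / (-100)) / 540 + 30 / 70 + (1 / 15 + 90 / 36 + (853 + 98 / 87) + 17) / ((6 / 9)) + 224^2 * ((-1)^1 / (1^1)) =-4820926325 / 98658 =-48865.03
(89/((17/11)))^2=958441/289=3316.40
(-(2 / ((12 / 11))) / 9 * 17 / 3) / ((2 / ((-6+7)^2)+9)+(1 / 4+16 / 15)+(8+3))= -1870 / 37773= -0.05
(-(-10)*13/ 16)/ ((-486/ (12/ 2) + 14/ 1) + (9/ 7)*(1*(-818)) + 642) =-455/ 26696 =-0.02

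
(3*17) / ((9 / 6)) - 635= -601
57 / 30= 19 / 10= 1.90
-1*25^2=-625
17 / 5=3.40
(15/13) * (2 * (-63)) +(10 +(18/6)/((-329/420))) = -85060/611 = -139.21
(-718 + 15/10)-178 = -1789/2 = -894.50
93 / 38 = 2.45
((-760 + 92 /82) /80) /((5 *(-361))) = 15557 /2960200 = 0.01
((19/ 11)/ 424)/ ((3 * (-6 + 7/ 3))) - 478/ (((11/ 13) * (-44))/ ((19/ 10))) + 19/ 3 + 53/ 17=442770193/ 13082520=33.84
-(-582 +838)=-256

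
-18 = -18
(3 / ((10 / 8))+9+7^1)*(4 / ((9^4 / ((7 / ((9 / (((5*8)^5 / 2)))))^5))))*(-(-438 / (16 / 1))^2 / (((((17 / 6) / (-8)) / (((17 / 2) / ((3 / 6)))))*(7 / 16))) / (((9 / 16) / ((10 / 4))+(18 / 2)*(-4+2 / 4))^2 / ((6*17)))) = 72098194730761899612097740800000000000000000000000000 / 7485351267969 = 9631905324107027421487878000000000000000.00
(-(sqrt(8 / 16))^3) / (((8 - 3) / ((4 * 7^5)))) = -16807 * sqrt(2) / 5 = -4753.74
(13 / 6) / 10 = 13 / 60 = 0.22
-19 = -19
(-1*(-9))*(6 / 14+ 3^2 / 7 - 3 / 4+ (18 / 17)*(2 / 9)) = 5139 / 476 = 10.80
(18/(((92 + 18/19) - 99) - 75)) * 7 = -171/110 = -1.55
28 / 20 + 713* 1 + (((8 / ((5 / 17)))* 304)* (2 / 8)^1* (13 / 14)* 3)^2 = 40624083844 / 1225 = 33162517.42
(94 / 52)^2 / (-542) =-2209 / 366392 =-0.01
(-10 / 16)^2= 25 / 64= 0.39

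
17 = 17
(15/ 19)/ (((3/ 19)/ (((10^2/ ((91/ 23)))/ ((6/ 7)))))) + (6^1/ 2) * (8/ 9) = 5854/ 39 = 150.10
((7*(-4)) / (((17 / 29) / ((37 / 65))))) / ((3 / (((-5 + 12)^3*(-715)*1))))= 113356012 / 51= 2222666.90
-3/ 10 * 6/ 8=-0.22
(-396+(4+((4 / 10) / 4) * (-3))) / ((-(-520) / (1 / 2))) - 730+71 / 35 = -53023781 / 72800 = -728.35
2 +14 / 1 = 16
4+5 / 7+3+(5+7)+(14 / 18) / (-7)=1235 / 63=19.60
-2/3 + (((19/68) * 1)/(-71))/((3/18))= -4999/7242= -0.69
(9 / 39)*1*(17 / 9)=17 / 39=0.44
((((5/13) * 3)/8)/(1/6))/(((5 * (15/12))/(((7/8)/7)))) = 9/520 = 0.02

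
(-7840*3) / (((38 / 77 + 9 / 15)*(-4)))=2263800 / 421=5377.20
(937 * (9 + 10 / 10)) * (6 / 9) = 6246.67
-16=-16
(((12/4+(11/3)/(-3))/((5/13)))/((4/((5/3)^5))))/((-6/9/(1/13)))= -1250/729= -1.71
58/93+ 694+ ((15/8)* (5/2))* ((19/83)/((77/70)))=695.60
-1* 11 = -11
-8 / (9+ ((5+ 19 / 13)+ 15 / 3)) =-52 / 133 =-0.39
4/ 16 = 1/ 4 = 0.25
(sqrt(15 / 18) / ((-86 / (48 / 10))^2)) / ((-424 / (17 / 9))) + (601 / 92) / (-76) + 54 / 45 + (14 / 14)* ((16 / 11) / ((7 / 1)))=3558279 / 2691920- 17* sqrt(30) / 7349775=1.32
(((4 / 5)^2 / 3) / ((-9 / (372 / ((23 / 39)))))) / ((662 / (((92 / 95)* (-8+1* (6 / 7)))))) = 103168 / 660345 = 0.16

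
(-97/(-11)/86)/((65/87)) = 8439/61490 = 0.14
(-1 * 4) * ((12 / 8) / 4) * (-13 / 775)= 39 / 1550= 0.03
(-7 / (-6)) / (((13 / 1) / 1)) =7 / 78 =0.09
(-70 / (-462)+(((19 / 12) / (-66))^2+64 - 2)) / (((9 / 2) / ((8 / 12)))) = 38985769 / 4234032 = 9.21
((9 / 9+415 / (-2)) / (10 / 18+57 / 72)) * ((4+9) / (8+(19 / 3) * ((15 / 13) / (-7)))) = -5862948 / 20467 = -286.46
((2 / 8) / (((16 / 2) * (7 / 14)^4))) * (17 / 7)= 17 / 14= 1.21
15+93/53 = 888/53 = 16.75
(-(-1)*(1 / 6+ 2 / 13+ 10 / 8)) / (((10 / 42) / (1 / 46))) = 343 / 2392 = 0.14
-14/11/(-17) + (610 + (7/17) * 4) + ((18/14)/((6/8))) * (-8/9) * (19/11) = 2391896/3927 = 609.09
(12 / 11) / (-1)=-1.09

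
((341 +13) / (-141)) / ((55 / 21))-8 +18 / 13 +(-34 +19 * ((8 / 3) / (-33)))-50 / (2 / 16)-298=-224144816 / 302445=-741.11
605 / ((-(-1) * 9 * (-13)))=-5.17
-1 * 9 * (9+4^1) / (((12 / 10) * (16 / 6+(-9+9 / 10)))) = 2925 / 163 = 17.94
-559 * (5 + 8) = -7267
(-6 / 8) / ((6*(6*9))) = -1 / 432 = -0.00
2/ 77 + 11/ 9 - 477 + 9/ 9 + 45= -297818/ 693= -429.75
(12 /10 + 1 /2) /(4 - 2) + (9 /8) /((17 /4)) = 379 /340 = 1.11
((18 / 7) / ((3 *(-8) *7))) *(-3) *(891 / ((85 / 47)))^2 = 15783148161 / 1416100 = 11145.50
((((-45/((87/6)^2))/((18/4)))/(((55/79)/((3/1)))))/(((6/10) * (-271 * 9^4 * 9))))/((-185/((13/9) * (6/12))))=-4108/49296348648657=-0.00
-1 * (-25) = 25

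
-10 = -10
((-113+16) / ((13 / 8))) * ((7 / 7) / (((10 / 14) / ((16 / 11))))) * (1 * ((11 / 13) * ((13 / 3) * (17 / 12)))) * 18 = -738752 / 65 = -11365.42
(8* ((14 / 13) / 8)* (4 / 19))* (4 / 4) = 56 / 247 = 0.23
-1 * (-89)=89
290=290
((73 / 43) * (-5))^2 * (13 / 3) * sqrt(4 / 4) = 1731925 / 5547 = 312.23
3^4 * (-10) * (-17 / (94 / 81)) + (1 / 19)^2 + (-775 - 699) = 176314974 / 16967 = 10391.64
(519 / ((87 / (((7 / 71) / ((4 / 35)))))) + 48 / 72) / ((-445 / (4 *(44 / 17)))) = -6319588 / 46729005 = -0.14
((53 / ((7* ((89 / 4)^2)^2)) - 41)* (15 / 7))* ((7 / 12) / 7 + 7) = -7652979079575 / 12297479236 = -622.32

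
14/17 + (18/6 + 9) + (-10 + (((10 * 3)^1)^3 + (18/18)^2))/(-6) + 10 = -152173/34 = -4475.68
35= 35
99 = 99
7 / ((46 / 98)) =343 / 23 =14.91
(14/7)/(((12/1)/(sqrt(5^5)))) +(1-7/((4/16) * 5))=4.72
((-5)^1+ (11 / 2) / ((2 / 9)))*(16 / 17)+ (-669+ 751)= 1710 / 17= 100.59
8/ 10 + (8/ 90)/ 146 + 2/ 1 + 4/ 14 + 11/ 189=43385/ 13797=3.14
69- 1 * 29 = 40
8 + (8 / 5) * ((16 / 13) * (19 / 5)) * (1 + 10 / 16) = 20.16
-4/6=-2/3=-0.67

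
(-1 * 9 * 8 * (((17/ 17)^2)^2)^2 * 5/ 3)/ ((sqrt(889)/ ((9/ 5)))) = -216 * sqrt(889)/ 889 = -7.24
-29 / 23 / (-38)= 29 / 874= 0.03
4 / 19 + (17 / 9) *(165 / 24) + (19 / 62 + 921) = 39630407 / 42408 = 934.50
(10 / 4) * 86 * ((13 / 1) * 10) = 27950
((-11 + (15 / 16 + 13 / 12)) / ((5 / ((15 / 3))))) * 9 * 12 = -3879 / 4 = -969.75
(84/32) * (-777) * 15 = -244755/8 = -30594.38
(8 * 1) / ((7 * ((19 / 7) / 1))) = 8 / 19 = 0.42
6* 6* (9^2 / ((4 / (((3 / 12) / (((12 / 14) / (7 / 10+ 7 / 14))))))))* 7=35721 / 20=1786.05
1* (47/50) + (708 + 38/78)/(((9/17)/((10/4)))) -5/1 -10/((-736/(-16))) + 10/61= 41138544208/12311325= 3341.52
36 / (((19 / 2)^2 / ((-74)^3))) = -58352256 / 361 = -161640.60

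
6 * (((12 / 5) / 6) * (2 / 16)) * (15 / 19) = 9 / 38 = 0.24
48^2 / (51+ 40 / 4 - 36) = 2304 / 25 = 92.16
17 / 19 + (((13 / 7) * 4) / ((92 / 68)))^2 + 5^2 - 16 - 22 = 18.04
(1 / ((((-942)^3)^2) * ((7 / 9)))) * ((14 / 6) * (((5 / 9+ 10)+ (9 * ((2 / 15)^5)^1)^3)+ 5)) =2335968017586317 / 34975628570114156289550781250000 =0.00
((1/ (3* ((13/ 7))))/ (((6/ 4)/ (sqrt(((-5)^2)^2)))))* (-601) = -1797.86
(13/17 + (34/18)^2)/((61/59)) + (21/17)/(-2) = 600227/167994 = 3.57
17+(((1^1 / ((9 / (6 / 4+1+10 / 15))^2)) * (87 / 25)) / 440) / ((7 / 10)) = 127245269 / 7484400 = 17.00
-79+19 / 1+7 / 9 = -533 / 9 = -59.22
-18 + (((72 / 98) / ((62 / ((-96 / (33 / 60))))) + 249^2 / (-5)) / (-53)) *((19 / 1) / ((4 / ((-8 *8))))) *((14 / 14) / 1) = -5944689522 / 83545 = -71155.54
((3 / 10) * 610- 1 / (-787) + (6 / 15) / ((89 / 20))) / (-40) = -6412127 / 1400860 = -4.58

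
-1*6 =-6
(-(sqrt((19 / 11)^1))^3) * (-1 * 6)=114 * sqrt(209) / 121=13.62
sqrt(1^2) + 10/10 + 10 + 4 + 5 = 21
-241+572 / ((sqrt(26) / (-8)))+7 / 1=-176 * sqrt(26) - 234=-1131.43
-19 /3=-6.33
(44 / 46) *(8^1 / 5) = 176 / 115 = 1.53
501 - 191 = 310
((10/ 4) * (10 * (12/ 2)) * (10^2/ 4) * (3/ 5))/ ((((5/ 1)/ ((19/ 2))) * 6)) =1425/ 2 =712.50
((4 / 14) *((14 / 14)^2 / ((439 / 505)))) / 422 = 505 / 648403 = 0.00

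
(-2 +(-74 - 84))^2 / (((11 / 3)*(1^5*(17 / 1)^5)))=76800 / 15618427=0.00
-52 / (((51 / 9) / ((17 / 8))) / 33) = -643.50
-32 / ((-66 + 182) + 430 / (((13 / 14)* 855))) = -2223 / 8096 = -0.27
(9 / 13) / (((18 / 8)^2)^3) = 4096 / 767637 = 0.01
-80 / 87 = -0.92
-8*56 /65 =-448 /65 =-6.89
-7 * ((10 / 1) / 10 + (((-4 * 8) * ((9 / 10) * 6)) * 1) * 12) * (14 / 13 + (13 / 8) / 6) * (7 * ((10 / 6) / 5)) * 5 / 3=427048867 / 5616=76041.46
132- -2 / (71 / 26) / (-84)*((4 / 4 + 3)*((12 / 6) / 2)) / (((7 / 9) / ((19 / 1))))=456264 / 3479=131.15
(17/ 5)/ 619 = 17/ 3095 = 0.01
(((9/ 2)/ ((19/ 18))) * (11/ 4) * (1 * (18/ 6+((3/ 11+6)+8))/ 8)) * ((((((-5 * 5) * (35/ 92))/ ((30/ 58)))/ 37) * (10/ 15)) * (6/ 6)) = -228375/ 27232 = -8.39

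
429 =429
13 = 13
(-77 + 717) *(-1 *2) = -1280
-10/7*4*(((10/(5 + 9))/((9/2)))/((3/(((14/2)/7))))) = -400/1323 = -0.30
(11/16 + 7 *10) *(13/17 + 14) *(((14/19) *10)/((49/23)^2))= 750865245/443156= 1694.36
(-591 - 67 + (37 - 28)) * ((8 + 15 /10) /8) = -12331 /16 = -770.69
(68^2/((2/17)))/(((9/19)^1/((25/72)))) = 2333675/81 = 28810.80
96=96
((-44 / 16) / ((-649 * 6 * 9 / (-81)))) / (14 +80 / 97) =-291 / 678736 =-0.00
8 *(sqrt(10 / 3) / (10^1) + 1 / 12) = 2 / 3 + 4 *sqrt(30) / 15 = 2.13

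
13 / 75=0.17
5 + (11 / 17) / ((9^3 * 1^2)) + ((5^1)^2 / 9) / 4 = 282329 / 49572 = 5.70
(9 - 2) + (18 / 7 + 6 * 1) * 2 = 24.14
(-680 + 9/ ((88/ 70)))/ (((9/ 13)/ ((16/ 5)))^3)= -13320639488/ 200475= -66445.39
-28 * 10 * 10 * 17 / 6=-23800 / 3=-7933.33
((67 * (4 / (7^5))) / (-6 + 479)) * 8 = 2144 / 7949711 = 0.00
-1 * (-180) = 180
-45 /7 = -6.43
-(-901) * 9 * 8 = 64872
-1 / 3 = -0.33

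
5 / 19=0.26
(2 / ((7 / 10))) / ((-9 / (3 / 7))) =-20 / 147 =-0.14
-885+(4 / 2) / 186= -82304 / 93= -884.99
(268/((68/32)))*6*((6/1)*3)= 13620.71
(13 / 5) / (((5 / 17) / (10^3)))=8840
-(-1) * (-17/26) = -17/26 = -0.65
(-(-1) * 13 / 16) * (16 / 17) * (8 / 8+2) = 39 / 17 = 2.29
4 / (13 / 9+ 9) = 18 / 47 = 0.38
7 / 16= 0.44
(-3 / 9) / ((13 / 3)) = -1 / 13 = -0.08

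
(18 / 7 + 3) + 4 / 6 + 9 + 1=341 / 21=16.24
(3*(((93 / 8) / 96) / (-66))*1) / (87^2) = -31 / 42628608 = -0.00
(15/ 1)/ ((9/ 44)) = 220/ 3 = 73.33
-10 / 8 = -5 / 4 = -1.25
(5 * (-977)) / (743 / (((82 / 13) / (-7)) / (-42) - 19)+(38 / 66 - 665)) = 5846582940 / 842067977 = 6.94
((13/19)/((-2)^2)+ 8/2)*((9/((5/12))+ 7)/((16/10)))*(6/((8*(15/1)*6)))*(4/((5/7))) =317317/91200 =3.48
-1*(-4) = 4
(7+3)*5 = 50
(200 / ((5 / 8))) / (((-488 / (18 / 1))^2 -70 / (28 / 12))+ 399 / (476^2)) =167795712 / 369682325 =0.45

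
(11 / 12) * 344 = 946 / 3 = 315.33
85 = 85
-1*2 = -2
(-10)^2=100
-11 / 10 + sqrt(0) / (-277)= -11 / 10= -1.10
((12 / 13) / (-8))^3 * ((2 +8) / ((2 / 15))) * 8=-2025 / 2197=-0.92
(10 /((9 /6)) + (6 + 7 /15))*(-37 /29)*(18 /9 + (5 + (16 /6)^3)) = -5109589 /11745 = -435.04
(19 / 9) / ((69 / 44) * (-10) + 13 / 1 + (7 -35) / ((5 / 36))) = -2090 / 202239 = -0.01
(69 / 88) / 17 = 69 / 1496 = 0.05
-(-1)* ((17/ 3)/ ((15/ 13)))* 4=884/ 45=19.64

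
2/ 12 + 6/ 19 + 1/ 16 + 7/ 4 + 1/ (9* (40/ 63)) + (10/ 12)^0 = 15823/ 4560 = 3.47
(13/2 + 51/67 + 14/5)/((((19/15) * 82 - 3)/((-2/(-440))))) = 20223/44603240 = 0.00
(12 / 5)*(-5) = -12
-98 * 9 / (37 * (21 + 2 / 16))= -7056 / 6253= -1.13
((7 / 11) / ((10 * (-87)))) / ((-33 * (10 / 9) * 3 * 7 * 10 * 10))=1 / 105270000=0.00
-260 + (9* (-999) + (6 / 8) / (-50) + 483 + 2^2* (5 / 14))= -12273221 / 1400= -8766.59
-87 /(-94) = 87 /94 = 0.93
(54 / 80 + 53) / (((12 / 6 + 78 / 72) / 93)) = 599013 / 370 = 1618.95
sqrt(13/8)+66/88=3/4+sqrt(26)/4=2.02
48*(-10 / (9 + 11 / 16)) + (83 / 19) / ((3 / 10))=-61822 / 1767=-34.99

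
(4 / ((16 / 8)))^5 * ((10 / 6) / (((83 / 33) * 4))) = 440 / 83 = 5.30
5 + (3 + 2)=10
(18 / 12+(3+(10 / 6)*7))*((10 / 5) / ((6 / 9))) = 97 / 2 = 48.50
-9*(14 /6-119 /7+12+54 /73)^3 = 75151448 /1167051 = 64.39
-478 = -478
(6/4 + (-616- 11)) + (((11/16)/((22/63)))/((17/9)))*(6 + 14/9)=-4941/8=-617.62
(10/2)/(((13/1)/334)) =128.46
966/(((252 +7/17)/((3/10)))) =3519/3065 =1.15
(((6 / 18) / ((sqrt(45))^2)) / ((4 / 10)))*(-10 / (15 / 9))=-1 / 9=-0.11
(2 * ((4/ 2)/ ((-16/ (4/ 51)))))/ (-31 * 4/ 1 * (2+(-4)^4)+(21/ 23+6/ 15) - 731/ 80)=1840/ 3002863527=0.00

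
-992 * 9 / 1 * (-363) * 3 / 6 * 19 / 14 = 15394104 / 7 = 2199157.71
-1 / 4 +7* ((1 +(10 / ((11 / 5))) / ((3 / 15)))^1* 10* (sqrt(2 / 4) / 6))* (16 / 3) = -1 / 4 +8120* sqrt(2) / 11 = 1043.70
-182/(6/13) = -1183/3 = -394.33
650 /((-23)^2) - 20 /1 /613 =387870 /324277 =1.20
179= 179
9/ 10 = 0.90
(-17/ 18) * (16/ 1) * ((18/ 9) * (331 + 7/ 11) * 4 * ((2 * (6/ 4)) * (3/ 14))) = -1984512/ 77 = -25772.88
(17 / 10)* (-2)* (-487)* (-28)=-231812 / 5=-46362.40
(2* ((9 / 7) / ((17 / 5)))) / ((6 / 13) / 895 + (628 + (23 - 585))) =58175 / 5076778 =0.01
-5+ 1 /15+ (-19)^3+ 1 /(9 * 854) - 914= -298905973 /38430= -7777.93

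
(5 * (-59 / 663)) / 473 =-295 / 313599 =-0.00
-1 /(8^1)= -0.12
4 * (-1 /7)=-4 /7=-0.57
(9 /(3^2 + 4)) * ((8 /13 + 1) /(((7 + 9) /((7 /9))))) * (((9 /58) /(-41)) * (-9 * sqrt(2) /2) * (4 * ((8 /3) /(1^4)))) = 3969 * sqrt(2) /401882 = 0.01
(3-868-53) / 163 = -918 / 163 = -5.63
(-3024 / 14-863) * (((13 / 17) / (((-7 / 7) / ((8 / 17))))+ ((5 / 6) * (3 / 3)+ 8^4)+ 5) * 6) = -7673799445 / 289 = -26552939.26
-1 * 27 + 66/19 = -447/19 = -23.53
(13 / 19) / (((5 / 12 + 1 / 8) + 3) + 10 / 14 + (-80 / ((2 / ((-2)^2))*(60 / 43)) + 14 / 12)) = -0.01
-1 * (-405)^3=66430125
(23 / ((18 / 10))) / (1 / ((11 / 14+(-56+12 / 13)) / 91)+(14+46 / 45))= 5681575 / 5934266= 0.96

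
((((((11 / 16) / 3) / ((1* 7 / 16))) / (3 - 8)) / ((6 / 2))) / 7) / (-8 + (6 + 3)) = -11 / 2205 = -0.00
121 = 121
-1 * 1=-1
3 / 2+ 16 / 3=41 / 6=6.83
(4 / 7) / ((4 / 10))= 10 / 7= 1.43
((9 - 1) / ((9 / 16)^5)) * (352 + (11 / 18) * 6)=50526.65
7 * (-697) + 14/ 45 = -219541/ 45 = -4878.69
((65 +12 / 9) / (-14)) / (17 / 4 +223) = -398 / 19089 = -0.02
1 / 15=0.07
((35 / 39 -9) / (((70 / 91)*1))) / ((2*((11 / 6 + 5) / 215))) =-6794 / 41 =-165.71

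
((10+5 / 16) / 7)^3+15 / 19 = 106424295 / 26693632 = 3.99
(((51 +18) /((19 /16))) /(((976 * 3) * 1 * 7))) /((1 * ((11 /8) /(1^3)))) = 184 /89243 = 0.00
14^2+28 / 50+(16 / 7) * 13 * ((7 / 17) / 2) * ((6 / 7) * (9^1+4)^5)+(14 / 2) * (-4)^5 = 5771430766 / 2975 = 1939976.73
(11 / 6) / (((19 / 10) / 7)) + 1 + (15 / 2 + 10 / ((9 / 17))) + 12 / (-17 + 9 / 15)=468497 / 14022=33.41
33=33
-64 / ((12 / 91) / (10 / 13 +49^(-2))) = -384368 / 1029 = -373.54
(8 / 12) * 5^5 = 6250 / 3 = 2083.33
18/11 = 1.64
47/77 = 0.61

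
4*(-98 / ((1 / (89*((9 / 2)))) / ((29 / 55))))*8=-36423072 / 55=-662237.67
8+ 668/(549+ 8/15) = 75964/8243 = 9.22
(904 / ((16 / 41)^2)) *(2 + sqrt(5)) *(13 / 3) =2469389 / 48 + 2469389 *sqrt(5) / 96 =108963.54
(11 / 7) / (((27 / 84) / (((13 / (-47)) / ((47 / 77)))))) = -44044 / 19881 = -2.22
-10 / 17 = -0.59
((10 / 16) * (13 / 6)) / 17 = 65 / 816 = 0.08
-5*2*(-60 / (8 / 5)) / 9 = 125 / 3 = 41.67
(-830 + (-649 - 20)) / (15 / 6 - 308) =4.91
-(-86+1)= 85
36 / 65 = 0.55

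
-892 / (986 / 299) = -270.49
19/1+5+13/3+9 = 112/3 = 37.33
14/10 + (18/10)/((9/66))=73/5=14.60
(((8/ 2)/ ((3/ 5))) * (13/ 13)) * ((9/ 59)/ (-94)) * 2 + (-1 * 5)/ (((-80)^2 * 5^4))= -48002773/ 2218400000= -0.02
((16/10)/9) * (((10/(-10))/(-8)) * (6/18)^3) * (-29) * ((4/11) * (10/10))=-116/13365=-0.01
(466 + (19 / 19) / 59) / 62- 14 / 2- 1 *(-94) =345741 / 3658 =94.52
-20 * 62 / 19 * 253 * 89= -27921080 / 19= -1469530.53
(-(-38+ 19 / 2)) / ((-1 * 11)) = -57 / 22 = -2.59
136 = 136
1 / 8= 0.12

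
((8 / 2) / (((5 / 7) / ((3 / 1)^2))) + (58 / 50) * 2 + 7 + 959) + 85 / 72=1835821 / 1800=1019.90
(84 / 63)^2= 16 / 9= 1.78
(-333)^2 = 110889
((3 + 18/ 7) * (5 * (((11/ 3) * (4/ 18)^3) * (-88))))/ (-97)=503360/ 494991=1.02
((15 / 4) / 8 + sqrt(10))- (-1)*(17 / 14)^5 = 6.27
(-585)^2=342225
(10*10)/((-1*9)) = -100/9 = -11.11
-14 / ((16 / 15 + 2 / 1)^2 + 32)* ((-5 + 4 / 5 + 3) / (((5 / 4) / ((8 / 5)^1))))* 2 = 12096 / 11645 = 1.04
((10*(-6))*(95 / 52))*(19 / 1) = -27075 / 13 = -2082.69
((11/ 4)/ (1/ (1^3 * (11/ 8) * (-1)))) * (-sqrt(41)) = 121 * sqrt(41)/ 32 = 24.21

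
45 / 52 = 0.87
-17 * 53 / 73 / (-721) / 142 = 901 / 7473886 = 0.00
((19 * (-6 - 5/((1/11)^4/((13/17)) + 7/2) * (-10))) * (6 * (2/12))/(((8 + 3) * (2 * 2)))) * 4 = 41948618/2931203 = 14.31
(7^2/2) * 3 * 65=9555/2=4777.50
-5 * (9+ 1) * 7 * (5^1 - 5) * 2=0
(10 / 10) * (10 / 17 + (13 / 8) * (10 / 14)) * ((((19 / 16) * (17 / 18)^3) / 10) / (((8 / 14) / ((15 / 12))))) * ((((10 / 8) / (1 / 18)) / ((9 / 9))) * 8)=5079175 / 73728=68.89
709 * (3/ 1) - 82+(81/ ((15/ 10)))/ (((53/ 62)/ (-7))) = 1602.81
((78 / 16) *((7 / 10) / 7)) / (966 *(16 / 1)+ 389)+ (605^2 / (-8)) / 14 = -1812395647 / 554575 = -3268.08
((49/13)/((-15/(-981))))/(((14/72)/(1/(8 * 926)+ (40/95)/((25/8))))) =170.98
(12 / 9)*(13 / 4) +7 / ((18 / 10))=74 / 9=8.22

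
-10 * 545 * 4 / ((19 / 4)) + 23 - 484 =-95959 / 19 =-5050.47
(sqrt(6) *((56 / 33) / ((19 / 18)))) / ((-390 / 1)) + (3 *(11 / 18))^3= 1331 / 216 - 56 *sqrt(6) / 13585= 6.15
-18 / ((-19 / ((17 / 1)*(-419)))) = -128214 / 19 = -6748.11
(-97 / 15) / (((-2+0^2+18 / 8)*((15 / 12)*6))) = -776 / 225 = -3.45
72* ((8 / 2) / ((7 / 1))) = 288 / 7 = 41.14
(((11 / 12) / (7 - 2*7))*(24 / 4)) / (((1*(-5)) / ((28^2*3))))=1848 / 5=369.60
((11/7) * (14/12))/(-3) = -11/18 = -0.61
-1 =-1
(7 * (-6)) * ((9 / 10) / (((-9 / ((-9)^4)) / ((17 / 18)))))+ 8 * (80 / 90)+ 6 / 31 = 72630967 / 2790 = 26032.60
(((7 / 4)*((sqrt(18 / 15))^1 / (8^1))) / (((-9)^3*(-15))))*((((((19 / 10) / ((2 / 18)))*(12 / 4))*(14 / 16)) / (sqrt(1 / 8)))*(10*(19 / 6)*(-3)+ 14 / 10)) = -12103*sqrt(15) / 180000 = -0.26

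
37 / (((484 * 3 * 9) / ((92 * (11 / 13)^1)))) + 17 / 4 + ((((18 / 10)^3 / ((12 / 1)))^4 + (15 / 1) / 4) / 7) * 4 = 2806224193322261 / 422296875000000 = 6.65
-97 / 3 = -32.33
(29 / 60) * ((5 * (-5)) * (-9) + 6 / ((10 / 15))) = 1131 / 10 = 113.10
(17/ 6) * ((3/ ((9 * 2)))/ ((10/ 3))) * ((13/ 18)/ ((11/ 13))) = 2873/ 23760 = 0.12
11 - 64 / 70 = 353 / 35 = 10.09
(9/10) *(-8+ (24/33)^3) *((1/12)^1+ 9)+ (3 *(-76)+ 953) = 662.74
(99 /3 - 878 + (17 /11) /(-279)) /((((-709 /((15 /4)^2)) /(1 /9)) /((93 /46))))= 32416525 /8610096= 3.76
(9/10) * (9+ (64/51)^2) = 5501/578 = 9.52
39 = 39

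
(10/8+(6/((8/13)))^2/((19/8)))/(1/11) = 454.04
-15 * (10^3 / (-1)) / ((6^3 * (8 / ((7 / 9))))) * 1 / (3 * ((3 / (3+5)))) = 4375 / 729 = 6.00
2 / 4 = 1 / 2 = 0.50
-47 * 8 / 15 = -376 / 15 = -25.07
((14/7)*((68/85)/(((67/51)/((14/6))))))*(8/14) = 544/335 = 1.62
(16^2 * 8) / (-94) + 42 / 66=-10935 / 517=-21.15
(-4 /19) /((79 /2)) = -8 /1501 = -0.01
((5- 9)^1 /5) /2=-2 /5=-0.40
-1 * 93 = -93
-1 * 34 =-34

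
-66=-66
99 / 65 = 1.52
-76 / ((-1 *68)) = 19 / 17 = 1.12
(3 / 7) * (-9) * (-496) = 13392 / 7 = 1913.14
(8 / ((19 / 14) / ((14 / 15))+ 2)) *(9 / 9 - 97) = -150528 / 677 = -222.35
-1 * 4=-4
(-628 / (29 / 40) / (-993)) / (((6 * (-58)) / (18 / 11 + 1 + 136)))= -0.35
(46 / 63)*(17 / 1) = 782 / 63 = 12.41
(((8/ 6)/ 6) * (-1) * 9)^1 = -2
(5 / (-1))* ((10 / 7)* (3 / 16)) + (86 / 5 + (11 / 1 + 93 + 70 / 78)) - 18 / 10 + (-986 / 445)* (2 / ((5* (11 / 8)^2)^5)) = 9370947530102076686123 / 78775200691312125000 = 118.96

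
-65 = -65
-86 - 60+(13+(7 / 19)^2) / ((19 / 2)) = -144.62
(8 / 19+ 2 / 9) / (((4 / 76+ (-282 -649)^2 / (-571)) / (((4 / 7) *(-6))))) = 31405 / 21614103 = 0.00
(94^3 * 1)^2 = 689869781056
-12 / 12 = -1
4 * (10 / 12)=3.33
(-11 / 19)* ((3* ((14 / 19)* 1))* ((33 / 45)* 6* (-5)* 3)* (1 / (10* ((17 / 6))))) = 91476 / 30685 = 2.98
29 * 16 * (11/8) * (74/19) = 47212/19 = 2484.84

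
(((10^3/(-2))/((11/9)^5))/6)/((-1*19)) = 4920750/3059969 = 1.61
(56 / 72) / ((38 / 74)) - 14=-2135 / 171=-12.49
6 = 6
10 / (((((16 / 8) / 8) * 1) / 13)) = 520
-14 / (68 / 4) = -14 / 17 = -0.82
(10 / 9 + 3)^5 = 69343957 / 59049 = 1174.35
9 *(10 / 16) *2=45 / 4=11.25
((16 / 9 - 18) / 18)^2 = 5329 / 6561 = 0.81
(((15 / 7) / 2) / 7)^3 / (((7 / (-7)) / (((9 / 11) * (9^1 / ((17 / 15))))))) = -4100625 / 176002904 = -0.02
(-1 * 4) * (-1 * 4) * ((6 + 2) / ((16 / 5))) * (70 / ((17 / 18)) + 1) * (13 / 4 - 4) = -38310 / 17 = -2253.53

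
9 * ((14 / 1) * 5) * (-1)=-630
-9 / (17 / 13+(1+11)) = -117 / 173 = -0.68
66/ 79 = 0.84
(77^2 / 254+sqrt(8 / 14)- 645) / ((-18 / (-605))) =-95530105 / 4572+605 *sqrt(7) / 63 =-20869.19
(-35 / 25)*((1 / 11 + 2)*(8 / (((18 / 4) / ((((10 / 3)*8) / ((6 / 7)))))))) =-144256 / 891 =-161.90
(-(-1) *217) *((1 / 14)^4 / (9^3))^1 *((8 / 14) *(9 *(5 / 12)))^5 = 0.00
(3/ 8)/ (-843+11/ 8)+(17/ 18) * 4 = 228895/ 60597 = 3.78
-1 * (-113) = 113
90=90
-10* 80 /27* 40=-32000 /27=-1185.19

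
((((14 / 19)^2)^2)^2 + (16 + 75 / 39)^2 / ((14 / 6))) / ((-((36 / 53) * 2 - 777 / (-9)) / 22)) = -9681791755240778910 / 280136552445624329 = -34.56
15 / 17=0.88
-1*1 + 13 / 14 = -1 / 14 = -0.07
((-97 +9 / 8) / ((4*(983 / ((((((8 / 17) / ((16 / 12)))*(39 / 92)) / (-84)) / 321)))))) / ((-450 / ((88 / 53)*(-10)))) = 109681 / 21971031899040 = 0.00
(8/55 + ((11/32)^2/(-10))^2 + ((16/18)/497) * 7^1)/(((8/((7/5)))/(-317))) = -8.77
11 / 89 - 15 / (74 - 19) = -146 / 979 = -0.15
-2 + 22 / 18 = -7 / 9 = -0.78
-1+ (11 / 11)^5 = 0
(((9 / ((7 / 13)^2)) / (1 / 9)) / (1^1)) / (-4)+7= -62.84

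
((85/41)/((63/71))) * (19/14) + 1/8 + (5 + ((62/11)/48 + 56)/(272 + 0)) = 3679633157/432786816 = 8.50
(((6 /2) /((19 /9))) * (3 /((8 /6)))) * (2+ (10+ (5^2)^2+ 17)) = 2091.08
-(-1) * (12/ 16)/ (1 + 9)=3/ 40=0.08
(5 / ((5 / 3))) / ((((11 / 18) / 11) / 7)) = 378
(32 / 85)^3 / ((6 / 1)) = 16384 / 1842375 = 0.01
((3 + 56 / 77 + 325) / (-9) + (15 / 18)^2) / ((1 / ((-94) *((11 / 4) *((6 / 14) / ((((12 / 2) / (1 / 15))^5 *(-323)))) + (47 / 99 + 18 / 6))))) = 64821546168209272451 / 5538748960800000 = 11703.28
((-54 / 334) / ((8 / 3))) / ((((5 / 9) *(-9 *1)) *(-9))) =-9 / 6680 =-0.00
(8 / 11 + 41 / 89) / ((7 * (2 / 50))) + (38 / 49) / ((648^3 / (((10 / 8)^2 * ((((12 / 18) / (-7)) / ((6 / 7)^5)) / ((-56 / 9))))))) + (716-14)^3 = 345948412.24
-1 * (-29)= 29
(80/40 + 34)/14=18/7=2.57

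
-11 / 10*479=-5269 / 10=-526.90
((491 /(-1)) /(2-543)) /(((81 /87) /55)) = 783145 /14607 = 53.61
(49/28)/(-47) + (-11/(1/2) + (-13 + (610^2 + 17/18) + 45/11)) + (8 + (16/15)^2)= 173128421933/465300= 372079.14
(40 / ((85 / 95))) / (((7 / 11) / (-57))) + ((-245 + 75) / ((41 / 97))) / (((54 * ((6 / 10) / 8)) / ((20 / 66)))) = -52615718360 / 13041567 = -4034.46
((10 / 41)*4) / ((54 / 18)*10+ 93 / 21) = 280 / 9881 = 0.03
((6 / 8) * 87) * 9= 2349 / 4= 587.25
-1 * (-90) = 90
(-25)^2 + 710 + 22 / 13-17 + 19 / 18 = 1320.75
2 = 2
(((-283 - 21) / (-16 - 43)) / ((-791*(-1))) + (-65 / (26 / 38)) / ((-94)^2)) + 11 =4534292713 / 412367284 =11.00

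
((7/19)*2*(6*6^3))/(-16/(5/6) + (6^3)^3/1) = 945/9972701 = 0.00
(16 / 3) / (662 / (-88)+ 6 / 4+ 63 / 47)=-33088 / 29049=-1.14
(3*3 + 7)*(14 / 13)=224 / 13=17.23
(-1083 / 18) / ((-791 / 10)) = 1805 / 2373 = 0.76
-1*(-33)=33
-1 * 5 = -5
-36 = -36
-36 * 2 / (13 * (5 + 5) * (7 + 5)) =-3 / 65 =-0.05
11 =11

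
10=10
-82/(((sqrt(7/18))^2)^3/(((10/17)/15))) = -318816/5831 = -54.68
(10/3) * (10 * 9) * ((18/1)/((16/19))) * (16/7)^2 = 1641600/49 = 33502.04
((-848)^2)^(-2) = 1/517110562816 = 0.00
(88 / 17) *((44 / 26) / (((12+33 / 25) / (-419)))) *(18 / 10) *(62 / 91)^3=-966639301760 / 6161950067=-156.87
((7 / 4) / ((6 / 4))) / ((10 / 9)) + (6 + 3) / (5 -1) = 33 / 10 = 3.30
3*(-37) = -111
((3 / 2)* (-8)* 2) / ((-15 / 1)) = 8 / 5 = 1.60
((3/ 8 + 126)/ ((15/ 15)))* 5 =5055/ 8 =631.88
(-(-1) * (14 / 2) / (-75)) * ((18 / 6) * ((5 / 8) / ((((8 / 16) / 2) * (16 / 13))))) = -91 / 160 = -0.57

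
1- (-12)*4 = 49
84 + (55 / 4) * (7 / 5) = 413 / 4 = 103.25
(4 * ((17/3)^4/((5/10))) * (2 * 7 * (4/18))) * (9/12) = 4677176/243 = 19247.64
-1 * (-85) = 85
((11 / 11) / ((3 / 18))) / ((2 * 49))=3 / 49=0.06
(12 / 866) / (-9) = -2 / 1299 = -0.00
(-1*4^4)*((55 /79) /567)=-14080 /44793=-0.31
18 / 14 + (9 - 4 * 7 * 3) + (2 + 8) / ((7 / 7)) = -446 / 7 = -63.71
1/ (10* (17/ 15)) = 3/ 34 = 0.09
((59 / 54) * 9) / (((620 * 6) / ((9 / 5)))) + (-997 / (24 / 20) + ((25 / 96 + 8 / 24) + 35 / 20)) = -61639271 / 74400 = -828.48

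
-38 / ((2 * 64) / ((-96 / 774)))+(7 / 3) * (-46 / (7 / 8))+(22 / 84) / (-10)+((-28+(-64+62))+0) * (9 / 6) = -756967 / 4515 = -167.66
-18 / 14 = -9 / 7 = -1.29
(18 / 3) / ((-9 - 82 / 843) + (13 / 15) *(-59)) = -1405 / 14104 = -0.10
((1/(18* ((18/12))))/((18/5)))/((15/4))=2/729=0.00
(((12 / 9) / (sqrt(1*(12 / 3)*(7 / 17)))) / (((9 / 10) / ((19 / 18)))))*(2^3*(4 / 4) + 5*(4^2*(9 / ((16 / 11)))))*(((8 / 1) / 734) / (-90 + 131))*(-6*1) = -764560*sqrt(119) / 8531649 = -0.98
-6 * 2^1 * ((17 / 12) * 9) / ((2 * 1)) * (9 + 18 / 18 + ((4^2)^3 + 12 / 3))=-314415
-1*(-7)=7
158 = 158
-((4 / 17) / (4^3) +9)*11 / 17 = -26939 / 4624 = -5.83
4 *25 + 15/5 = 103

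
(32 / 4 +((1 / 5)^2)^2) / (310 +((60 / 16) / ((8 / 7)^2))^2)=327745536 / 13035240625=0.03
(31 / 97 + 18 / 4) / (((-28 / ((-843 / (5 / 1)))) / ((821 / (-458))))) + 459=1012502643 / 2487856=406.98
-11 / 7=-1.57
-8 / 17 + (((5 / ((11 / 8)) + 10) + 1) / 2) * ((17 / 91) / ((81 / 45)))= 12643 / 43758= 0.29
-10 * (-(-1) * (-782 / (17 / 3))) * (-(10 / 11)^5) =-856.87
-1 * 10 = -10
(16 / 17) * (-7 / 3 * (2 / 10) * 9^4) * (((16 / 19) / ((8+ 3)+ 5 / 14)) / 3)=-6096384 / 85595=-71.22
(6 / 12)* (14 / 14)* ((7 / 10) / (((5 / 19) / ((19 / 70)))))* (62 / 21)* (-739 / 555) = -8270149 / 5827500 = -1.42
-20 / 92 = -5 / 23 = -0.22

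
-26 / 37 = -0.70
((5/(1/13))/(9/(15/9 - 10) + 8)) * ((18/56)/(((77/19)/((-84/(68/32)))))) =-29.45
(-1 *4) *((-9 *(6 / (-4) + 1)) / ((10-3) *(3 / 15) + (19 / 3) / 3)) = -5.13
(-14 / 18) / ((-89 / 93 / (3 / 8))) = 217 / 712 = 0.30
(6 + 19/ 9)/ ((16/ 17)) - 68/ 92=26095/ 3312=7.88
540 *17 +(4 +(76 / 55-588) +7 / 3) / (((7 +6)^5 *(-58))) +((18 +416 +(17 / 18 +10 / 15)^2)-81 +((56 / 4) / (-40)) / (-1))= 914863357019341 / 95938398270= 9535.95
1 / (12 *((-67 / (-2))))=1 / 402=0.00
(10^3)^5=1000000000000000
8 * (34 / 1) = 272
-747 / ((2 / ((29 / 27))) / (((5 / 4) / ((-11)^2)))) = -12035 / 2904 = -4.14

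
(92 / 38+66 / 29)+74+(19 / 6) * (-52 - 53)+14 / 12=-417608 / 1653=-252.64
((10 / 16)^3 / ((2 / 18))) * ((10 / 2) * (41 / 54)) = 25625 / 3072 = 8.34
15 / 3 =5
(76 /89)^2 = 5776 /7921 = 0.73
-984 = -984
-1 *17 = -17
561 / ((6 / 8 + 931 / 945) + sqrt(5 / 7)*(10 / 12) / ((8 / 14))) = 66789360 / 102353 - 8019000*sqrt(35) / 102353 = 189.04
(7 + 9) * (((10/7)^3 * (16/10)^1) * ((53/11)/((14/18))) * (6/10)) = 7326720/26411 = 277.41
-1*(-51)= 51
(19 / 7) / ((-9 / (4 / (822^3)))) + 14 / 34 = 61234200019 / 148711629402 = 0.41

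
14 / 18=7 / 9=0.78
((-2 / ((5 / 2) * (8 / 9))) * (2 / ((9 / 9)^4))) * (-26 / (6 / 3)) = 23.40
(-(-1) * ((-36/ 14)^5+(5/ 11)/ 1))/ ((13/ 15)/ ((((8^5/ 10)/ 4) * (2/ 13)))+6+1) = -508753010688/ 31836004277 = -15.98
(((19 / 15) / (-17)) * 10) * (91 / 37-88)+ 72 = 85378 / 629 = 135.74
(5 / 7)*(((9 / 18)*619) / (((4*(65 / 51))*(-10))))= -4.34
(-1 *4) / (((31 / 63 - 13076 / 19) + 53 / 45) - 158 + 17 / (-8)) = 191520 / 40538353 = 0.00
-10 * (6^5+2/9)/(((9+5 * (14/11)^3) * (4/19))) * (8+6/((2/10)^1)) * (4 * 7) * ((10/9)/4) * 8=-94157400752800/2081619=-45232773.51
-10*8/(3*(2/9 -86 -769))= 240/7693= 0.03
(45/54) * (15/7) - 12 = -143/14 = -10.21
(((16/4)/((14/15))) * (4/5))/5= 24/35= 0.69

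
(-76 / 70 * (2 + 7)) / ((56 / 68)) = -2907 / 245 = -11.87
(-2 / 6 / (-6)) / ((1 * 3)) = 1 / 54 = 0.02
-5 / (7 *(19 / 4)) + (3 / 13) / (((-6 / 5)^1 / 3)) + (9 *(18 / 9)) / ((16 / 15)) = 223355 / 13832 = 16.15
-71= -71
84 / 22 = 42 / 11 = 3.82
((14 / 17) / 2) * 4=28 / 17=1.65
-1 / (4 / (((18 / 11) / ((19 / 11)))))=-9 / 38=-0.24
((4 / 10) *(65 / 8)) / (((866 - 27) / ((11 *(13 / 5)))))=1859 / 16780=0.11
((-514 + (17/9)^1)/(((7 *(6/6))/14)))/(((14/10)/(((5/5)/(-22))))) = 2095/63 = 33.25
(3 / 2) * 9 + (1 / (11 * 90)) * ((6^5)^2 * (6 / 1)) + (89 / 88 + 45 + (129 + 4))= 161327841 / 440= 366654.18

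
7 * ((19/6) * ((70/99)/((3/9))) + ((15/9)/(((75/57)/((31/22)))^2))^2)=2391430511687/32942250000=72.59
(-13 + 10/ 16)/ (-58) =99/ 464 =0.21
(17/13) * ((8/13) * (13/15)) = 136/195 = 0.70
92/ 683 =0.13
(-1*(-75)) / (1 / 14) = 1050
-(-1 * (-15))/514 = -15/514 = -0.03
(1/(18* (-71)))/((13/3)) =-1/5538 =-0.00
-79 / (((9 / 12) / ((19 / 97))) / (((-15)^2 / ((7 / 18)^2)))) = -145897200 / 4753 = -30695.81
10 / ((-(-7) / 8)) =80 / 7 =11.43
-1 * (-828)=828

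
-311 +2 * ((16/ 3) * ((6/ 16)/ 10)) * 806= 57/ 5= 11.40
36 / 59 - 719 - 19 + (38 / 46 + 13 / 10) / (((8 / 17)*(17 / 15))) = -15923655 / 21712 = -733.40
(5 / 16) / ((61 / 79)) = 395 / 976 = 0.40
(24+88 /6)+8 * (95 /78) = 1888 /39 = 48.41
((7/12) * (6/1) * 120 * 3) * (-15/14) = -1350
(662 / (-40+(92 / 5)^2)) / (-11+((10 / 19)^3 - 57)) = -56758225 / 1736917584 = -0.03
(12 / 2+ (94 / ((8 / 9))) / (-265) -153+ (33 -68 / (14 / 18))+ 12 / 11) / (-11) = 16384131 / 897820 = 18.25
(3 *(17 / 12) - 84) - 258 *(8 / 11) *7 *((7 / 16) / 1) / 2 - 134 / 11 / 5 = -81291 / 220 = -369.50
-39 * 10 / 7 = -390 / 7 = -55.71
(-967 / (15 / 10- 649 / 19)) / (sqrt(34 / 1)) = 18373 * sqrt(34) / 21097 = 5.08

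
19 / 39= 0.49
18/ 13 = 1.38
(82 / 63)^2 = 6724 / 3969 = 1.69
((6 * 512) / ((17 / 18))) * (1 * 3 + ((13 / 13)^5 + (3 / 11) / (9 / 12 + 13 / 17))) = 13596.48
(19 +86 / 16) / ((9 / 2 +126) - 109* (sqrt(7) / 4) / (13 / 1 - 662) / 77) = 18157160086065 / 97210641679667 - 151739445* sqrt(7) / 194421283359334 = 0.19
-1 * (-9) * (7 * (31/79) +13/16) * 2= 40491/632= 64.07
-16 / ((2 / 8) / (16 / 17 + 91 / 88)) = -23640 / 187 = -126.42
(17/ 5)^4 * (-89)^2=661569841/ 625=1058511.75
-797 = -797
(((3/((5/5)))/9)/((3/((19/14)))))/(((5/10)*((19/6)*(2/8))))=8/21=0.38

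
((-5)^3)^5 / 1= -30517578125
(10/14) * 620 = 3100/7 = 442.86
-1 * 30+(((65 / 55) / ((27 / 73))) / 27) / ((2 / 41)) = -442231 / 16038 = -27.57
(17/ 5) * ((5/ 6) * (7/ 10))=119/ 60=1.98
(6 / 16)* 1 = 3 / 8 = 0.38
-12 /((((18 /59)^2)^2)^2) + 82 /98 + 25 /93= -223033892538702991 /1394943342912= -159887.42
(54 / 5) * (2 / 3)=36 / 5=7.20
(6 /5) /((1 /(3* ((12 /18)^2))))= 8 /5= 1.60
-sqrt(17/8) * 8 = -2 * sqrt(34) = -11.66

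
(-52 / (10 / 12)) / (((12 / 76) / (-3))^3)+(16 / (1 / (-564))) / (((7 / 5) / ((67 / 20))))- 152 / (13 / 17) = 184825408 / 455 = 406209.69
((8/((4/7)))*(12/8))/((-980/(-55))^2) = 363/5488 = 0.07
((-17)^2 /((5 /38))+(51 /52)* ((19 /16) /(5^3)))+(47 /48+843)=948601207 /312000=3040.39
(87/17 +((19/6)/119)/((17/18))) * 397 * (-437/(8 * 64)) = -903010245/517888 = -1743.64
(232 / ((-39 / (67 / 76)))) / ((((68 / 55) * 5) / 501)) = -3569291 / 8398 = -425.02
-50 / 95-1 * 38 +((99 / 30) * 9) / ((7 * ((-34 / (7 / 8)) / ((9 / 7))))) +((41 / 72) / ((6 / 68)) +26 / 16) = -298768909 / 9767520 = -30.59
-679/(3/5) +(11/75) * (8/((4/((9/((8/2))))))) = -169651/150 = -1131.01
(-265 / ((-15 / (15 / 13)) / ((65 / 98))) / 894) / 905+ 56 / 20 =222010133 / 79288860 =2.80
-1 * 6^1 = -6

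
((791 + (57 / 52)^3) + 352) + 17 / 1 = 163290473 / 140608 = 1161.32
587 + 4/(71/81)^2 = 2985311/5041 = 592.21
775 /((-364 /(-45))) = 34875 /364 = 95.81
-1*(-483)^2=-233289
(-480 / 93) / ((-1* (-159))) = -160 / 4929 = -0.03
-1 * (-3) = 3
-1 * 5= -5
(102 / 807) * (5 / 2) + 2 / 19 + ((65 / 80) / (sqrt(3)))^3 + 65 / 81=1.33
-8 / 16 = -0.50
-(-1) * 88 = 88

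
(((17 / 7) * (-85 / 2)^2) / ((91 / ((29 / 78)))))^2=12687309705625 / 39499177536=321.20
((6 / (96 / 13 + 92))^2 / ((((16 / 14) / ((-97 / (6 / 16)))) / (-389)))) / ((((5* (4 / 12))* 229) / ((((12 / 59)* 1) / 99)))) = 133914417 / 77527401545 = 0.00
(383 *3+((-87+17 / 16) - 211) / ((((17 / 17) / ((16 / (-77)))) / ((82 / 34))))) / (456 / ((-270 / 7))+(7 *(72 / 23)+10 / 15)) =879145560 / 7287203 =120.64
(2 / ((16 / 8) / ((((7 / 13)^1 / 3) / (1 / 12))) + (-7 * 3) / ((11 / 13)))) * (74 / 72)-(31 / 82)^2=-50976347 / 222638364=-0.23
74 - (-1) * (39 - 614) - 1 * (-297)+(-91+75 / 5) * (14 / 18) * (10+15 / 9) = -24128 / 27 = -893.63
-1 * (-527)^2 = -277729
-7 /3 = -2.33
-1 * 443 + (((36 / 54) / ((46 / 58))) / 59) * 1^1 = -1803395 / 4071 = -442.99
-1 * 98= -98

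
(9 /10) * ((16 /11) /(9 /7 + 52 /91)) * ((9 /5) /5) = 4536 /17875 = 0.25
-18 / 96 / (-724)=3 / 11584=0.00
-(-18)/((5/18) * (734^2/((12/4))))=243/673445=0.00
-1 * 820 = -820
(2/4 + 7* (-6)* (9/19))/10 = -737/380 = -1.94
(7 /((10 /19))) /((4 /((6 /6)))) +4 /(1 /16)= 2693 /40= 67.32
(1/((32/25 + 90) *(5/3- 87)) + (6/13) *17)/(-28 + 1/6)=-178759827/634140416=-0.28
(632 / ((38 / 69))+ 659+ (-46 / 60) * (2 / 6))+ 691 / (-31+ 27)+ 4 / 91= 508414391 / 311220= 1633.62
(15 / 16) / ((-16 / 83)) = -1245 / 256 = -4.86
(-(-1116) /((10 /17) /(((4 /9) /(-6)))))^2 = 4443664 /225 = 19749.62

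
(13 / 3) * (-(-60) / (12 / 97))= 6305 / 3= 2101.67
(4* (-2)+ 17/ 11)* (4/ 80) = -71/ 220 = -0.32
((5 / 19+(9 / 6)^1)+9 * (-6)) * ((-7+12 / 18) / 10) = 397 / 12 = 33.08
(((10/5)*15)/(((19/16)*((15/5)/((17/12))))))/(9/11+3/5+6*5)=4675/12312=0.38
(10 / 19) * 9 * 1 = 90 / 19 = 4.74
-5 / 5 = -1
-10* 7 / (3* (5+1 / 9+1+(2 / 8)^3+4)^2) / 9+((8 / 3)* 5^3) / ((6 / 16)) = 272183370560 / 306215001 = 888.86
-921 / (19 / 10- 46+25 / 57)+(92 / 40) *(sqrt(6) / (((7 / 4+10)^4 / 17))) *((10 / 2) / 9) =50048 *sqrt(6) / 43917129+524970 / 24887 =21.10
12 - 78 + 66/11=-60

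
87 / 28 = 3.11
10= 10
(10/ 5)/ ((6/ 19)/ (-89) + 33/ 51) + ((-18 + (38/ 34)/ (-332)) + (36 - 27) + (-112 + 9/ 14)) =-85695027345/ 730858492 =-117.25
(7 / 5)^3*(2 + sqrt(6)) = 686 / 125 + 343*sqrt(6) / 125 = 12.21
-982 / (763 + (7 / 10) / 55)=-540100 / 419657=-1.29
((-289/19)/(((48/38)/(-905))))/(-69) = -261545/1656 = -157.94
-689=-689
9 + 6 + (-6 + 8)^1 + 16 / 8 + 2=21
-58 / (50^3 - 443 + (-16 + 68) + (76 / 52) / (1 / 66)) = -754 / 1621171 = -0.00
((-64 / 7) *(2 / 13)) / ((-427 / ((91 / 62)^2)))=416 / 58621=0.01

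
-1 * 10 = -10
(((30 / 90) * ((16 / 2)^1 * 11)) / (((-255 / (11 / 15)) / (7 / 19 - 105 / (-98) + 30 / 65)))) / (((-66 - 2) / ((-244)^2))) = 1894614128 / 13491387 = 140.43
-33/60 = -11/20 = -0.55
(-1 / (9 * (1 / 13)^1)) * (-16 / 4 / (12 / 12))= 52 / 9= 5.78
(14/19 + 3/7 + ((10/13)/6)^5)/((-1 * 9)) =-13985166470/107998366203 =-0.13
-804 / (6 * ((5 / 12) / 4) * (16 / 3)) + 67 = -871 / 5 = -174.20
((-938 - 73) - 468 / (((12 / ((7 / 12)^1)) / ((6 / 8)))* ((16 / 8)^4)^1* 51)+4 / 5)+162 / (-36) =-22080327 / 21760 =-1014.72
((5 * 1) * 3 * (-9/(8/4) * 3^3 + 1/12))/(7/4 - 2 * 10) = 99.79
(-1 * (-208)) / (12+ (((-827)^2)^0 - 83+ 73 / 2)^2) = 832 / 8329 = 0.10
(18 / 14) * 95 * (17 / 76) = 765 / 28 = 27.32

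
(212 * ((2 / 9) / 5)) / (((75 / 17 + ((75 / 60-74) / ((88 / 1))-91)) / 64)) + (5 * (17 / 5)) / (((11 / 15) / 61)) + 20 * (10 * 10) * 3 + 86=1940212676531 / 258930045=7493.19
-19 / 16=-1.19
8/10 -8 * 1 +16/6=-68/15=-4.53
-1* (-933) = 933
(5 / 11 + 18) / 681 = 203 / 7491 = 0.03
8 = 8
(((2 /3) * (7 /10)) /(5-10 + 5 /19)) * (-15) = 133 /90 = 1.48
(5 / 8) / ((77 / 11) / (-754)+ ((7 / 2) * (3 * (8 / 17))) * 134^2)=32045 / 4549044388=0.00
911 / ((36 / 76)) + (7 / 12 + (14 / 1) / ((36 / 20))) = 23179 / 12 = 1931.58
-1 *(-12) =12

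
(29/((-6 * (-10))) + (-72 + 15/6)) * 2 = -4141/30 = -138.03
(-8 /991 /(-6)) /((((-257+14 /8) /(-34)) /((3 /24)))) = 68 /3035433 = 0.00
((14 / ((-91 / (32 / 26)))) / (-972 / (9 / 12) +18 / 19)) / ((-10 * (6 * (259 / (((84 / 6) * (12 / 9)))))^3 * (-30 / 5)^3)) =1216 / 10364878072708965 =0.00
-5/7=-0.71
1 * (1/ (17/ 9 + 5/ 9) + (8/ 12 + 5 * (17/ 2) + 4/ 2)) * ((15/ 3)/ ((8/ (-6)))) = -1880/ 11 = -170.91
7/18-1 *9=-155/18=-8.61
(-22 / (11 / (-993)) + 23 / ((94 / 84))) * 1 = 94308 / 47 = 2006.55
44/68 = 11/17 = 0.65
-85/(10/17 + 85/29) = -8381/347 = -24.15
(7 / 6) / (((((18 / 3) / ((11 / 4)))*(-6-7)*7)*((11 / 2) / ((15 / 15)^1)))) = -0.00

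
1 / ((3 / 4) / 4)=16 / 3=5.33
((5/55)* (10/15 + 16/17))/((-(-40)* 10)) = 41/112200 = 0.00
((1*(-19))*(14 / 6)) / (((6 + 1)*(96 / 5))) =-95 / 288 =-0.33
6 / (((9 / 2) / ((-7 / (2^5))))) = -7 / 24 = -0.29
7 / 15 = 0.47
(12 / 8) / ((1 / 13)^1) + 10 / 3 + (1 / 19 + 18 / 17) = 46405 / 1938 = 23.94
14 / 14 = 1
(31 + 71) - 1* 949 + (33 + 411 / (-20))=-16691 / 20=-834.55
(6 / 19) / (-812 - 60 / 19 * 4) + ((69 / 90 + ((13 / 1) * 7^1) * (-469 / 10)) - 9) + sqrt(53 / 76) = -502488473 / 117510 + sqrt(1007) / 38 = -4275.30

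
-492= -492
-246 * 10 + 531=-1929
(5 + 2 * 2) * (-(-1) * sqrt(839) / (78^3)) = sqrt(839) / 52728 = 0.00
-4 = -4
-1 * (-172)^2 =-29584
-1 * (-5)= 5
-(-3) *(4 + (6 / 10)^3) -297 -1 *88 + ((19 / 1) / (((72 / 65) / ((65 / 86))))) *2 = -134065849 / 387000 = -346.42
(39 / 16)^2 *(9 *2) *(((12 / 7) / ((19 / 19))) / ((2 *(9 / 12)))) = 13689 / 112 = 122.22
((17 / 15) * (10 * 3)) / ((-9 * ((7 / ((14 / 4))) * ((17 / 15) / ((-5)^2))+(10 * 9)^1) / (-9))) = 6375 / 16892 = 0.38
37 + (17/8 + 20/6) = 1019/24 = 42.46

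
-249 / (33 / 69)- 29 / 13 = -74770 / 143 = -522.87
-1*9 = -9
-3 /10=-0.30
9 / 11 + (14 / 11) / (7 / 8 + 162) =11839 / 14333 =0.83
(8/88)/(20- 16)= 1/44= 0.02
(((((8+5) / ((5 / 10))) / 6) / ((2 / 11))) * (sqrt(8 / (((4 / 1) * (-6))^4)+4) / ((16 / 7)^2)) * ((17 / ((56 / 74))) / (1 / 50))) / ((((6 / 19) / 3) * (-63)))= -42724825 * sqrt(331778) / 15925248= -1545.32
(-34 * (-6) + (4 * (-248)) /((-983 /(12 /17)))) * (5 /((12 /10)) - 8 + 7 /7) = -570158 /983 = -580.02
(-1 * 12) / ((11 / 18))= -216 / 11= -19.64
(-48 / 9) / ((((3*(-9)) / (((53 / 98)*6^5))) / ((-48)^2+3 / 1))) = 93904128 / 49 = 1916410.78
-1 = -1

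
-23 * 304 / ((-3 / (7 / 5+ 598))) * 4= 5588006.40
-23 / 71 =-0.32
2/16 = 1/8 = 0.12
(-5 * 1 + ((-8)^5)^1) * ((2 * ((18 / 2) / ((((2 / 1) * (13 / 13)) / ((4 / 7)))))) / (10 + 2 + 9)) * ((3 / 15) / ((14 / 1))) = -114.66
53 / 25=2.12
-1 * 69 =-69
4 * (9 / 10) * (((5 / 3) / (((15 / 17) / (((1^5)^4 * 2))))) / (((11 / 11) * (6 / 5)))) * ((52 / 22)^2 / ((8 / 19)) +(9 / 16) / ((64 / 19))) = 28300291 / 185856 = 152.27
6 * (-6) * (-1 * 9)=324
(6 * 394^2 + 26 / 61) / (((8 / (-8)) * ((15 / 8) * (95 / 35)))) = -3181718512 / 17385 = -183015.16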